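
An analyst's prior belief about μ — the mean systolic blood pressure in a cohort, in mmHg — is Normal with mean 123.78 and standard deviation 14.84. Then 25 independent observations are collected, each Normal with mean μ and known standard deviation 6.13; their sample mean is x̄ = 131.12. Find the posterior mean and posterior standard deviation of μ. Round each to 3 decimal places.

Posterior mean ≈ 131.070; posterior SD ≈ 1.222

With known σ, the Normal prior is conjugate. Weight on the data is w = (n/σ²)/(n/σ² + 1/τ₀²) = 0.665302/(0.665302+0.00454080) = 0.99322.
Posterior mean = w·x̄ + (1−w)·μ₀ = 0.99322·131.12 + 0.0067789·123.78 = 131.070. Posterior variance = 1/(0.665302+0.00454080) = 1.49289, so SD = 1.222.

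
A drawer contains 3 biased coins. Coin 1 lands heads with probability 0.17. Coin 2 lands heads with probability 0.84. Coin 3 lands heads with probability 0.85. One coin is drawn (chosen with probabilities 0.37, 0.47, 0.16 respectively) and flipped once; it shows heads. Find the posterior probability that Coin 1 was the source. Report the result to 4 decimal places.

P(heads|C1) = 0.17; P(heads|C2) = 0.84; P(heads|C3) = 0.85.
Prior × likelihood for each source: 0.37·0.17=0.06290, 0.47·0.84=0.3948, 0.16·0.85=0.1360. Summing gives P(heads) = 0.59370.
P(Coin 1 | heads) = 0.06290 / 0.59370 = 0.1059.

Posterior probability ≈ 0.1059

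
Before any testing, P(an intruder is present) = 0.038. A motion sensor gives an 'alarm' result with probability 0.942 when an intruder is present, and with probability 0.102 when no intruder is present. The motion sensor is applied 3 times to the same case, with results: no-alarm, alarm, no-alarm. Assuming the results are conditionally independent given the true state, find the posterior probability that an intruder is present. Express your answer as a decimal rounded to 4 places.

Let H be the event that an intruder is present; start with P(H) = 0.038. P('alarm'|H) = 0.942, P('alarm'|¬H) = 0.102.
Update on result 1 ('no-alarm'): P(H) ← 0.058·0.0380 / (0.058·0.0380 + 0.898·0.9620) = 0.0022040/0.86608 = 0.0025.
Update on result 2 ('alarm'): P(H) ← 0.942·0.0025 / (0.942·0.0025 + 0.102·0.9975) = 0.0023972/0.10414 = 0.0230.
Update on result 3 ('no-alarm'): P(H) ← 0.058·0.0230 / (0.058·0.0230 + 0.898·0.9770) = 0.0013351/0.87866 = 0.0015.

Posterior P(H) ≈ 0.0015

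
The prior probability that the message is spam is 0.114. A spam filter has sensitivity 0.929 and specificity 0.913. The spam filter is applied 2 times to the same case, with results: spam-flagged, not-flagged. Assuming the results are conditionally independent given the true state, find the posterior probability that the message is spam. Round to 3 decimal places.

With H the event that the message is spam, the joint likelihood of the observed sequence is P(data|H) = 0.929·0.071 = 0.065959 and P(data|¬H) = 0.087·0.913 = 0.079431.
Bayes: P(H|data) = 0.114·0.065959 / (0.114·0.065959 + 0.886·0.079431) = 0.0075193/0.077895 = 0.0965.

Posterior P(H) ≈ 0.097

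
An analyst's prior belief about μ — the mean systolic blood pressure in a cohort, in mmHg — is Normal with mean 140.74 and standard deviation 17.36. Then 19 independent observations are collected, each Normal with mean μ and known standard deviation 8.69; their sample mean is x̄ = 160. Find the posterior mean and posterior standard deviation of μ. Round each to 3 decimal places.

Posterior mean ≈ 159.749; posterior SD ≈ 1.981

Prior precision 1/τ₀² = 1/17.36² = 0.00331818; data precision n/σ² = 19/8.69² = 0.251602.
Posterior precision = 0.00331818 + 0.251602 = 0.254920, giving posterior SD = 1/√0.254920 = 1.981.
Posterior mean = (0.00331818·140.74 + 0.251602·160) / 0.254920 = 159.749.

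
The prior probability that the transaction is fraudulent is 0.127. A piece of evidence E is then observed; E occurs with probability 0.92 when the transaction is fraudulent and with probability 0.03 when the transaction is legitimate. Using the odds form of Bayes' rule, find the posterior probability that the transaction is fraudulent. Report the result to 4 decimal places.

Prior odds = 0.127/(1−0.127) = 0.14548. In log-odds, ln(0.14548) = -1.9277.
Add log likelihood ratio: ln(30.667) = 3.4232.
Posterior log-odds = 1.4954, so posterior odds = exp(1.4954) = 4.4612. Converting, P(H|E) = 4.4612/5.4612 = 0.8169.

Posterior probability ≈ 0.8169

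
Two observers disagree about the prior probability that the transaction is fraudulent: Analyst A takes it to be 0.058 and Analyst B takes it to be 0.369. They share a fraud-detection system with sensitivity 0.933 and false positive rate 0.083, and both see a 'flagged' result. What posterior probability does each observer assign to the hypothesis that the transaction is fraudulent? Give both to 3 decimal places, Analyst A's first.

The likelihood ratio for a 'flagged' result is 0.933/0.083 = 11.241.
Analyst A: prior odds 0.058/0.942 = 0.061571; posterior odds 0.69212; posterior probability 0.409.
Analyst B: prior odds 0.369/0.631 = 0.58479; posterior odds 6.5736; posterior probability 0.868.

Analyst A: 0.409; Analyst B: 0.868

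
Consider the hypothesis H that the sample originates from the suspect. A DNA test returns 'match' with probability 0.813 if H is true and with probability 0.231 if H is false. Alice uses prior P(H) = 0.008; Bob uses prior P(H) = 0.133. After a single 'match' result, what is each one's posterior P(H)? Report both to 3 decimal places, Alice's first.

Alice: 0.028; Bob: 0.351

The likelihood ratio for a 'match' result is 0.813/0.231 = 3.5195.
Alice: prior odds 0.008/0.992 = 0.0080645; posterior odds 0.028383; posterior probability 0.028.
Bob: prior odds 0.133/0.867 = 0.15340; posterior odds 0.53990; posterior probability 0.351.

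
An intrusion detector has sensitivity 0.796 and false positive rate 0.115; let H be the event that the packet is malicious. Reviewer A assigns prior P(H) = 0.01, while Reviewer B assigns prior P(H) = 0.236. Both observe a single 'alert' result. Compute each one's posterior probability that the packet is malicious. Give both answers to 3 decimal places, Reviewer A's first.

P('+'|H) = 0.796, P('+'|¬H) = 0.115.
Reviewer A: numerator 0.796·0.01 = 0.0079600; evidence = 0.0079600+0.115·0.99 = 0.12181; posterior = 0.065.
Reviewer B: numerator 0.796·0.236 = 0.18786; evidence = 0.18786+0.115·0.764 = 0.27572; posterior = 0.681.

Reviewer A: 0.065; Reviewer B: 0.681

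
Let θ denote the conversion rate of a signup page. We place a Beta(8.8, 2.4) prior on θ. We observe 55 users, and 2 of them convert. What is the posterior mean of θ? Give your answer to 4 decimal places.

Posterior mean ≈ 0.1631

The binomial likelihood is conjugate to the Beta prior: with 2 successes and 53 failures, the posterior is Beta(8.8+2, 2.4+53) = Beta(10.8, 55.4).
Posterior mean = α/(α+β) = 10.8/66.2 = 0.1631.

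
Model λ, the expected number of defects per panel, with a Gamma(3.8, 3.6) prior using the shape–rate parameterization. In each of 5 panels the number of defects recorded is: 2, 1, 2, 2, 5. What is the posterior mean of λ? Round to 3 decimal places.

Total count ∑xᵢ = 12 over n = 5 panels.
Gamma is conjugate to the Poisson likelihood: posterior is Gamma(shape = 3.8+12 = 15.8, rate = 3.6+5 = 8.6).
Posterior mean = shape/rate = 15.8/8.6 = 1.837.

Posterior mean ≈ 1.837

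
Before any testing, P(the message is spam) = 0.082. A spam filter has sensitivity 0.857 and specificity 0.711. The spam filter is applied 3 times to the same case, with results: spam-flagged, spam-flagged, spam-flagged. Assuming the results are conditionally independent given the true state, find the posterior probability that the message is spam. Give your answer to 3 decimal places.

Posterior P(H) ≈ 0.700

With H the event that the message is spam, the joint likelihood of the observed sequence is P(data|H) = 0.857·0.857·0.857 = 0.62942 and P(data|¬H) = 0.289·0.289·0.289 = 0.024138.
Bayes: P(H|data) = 0.082·0.62942 / (0.082·0.62942 + 0.918·0.024138) = 0.051613/0.073771 = 0.6996.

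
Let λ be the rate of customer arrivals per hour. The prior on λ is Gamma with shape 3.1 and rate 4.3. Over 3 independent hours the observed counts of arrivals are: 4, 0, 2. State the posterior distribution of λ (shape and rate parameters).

The Poisson likelihood adds the total count to the shape and the number of exposure periods to the rate. Here ∑xᵢ = 6 and n = 3, so shape 3.1→9.1 and rate 4.3→7.3.

Posterior: Gamma(shape=9.1, rate=7.3)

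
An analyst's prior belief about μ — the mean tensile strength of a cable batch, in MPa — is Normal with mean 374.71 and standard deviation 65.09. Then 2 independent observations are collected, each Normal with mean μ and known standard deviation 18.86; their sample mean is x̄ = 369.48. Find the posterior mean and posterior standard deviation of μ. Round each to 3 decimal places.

With known σ, the Normal prior is conjugate. Weight on the data is w = (n/σ²)/(n/σ² + 1/τ₀²) = 0.00562272/(0.00562272+0.00023603) = 0.95971.
Posterior mean = w·x̄ + (1−w)·μ₀ = 0.95971·369.48 + 0.040287·374.71 = 369.691. Posterior variance = 1/(0.00562272+0.00023603) = 170.685, so SD = 13.065.

Posterior mean ≈ 369.691; posterior SD ≈ 13.065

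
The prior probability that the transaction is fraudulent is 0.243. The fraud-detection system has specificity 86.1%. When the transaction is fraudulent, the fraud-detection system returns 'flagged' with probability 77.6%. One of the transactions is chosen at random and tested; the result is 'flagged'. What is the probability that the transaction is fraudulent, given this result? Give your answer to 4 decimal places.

Let H be the event that the transaction is fraudulent. P(H) = 0.243, so P(¬H) = 0.757. With E the 'flagged' result, P(E|H) = 0.776 and P(E|¬H) = 0.139.
P(E) = 0.776·0.243 + 0.139·0.757 = 0.18857 + 0.10522 = 0.29379.
By Bayes' theorem, P(H|E) = 0.18857 / 0.29379 = 0.6418.

P(H | E) ≈ 0.6418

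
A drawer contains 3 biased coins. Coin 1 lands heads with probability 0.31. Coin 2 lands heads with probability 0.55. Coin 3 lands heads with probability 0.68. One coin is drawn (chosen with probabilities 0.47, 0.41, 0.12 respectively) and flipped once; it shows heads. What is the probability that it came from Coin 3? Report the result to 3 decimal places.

P(heads|C1) = 0.31; P(heads|C2) = 0.55; P(heads|C3) = 0.68.
Prior × likelihood for each source: 0.47·0.31=0.1457, 0.41·0.55=0.2255, 0.12·0.68=0.08160. Summing gives P(heads) = 0.45280.
P(Coin 3 | heads) = 0.08160 / 0.45280 = 0.180.

Posterior probability ≈ 0.180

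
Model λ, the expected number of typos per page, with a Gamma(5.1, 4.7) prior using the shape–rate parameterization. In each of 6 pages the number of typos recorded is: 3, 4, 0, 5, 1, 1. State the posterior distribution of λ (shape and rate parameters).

The Poisson likelihood adds the total count to the shape and the number of exposure periods to the rate. Here ∑xᵢ = 14 and n = 6, so shape 5.1→19.1 and rate 4.7→10.7.

Posterior: Gamma(shape=19.1, rate=10.7)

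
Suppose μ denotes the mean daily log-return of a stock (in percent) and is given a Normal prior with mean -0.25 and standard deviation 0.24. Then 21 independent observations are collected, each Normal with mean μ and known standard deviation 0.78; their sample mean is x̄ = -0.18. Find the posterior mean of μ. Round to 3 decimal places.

With known σ, the Normal prior is conjugate. Weight on the data is w = (n/σ²)/(n/σ² + 1/τ₀²) = 34.5168/(34.5168+17.3611) = 0.66535.
Posterior mean = w·x̄ + (1−w)·μ₀ = 0.66535·-0.18 + 0.33465·-0.25 = -0.203.

Posterior mean ≈ -0.203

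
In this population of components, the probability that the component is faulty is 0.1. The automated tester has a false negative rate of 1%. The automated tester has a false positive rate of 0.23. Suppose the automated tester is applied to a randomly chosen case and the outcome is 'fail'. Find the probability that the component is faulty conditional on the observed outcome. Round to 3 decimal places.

Let H be the event that the component is faulty. P(H) = 0.1, so P(¬H) = 0.9. With E the 'fail' result, P(E|H) = 0.99 and P(E|¬H) = 0.23.
P(E) = 0.99·0.1 + 0.23·0.9 = 0.099000 + 0.20700 = 0.30600.
By Bayes' theorem, P(H|E) = 0.099000 / 0.30600 = 0.324.

P(H | E) ≈ 0.324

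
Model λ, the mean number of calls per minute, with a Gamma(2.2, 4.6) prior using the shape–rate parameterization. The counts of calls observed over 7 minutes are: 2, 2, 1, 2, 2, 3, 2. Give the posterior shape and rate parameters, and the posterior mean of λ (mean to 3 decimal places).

Posterior: Gamma(shape=16.2, rate=11.6); mean ≈ 1.397

The Poisson likelihood adds the total count to the shape and the number of exposure periods to the rate. Here ∑xᵢ = 14 and n = 7, so shape 2.2→16.2 and rate 4.6→11.6.
E[λ | data] = 16.2/11.6 = 1.397.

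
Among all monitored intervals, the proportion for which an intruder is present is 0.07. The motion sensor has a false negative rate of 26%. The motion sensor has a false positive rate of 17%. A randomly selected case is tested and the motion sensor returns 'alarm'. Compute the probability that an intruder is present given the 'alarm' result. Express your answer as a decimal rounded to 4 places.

P(H | E) ≈ 0.2468

Let H be the event that an intruder is present. P(H) = 0.07, so P(¬H) = 0.93. With E the 'alarm' result, P(E|H) = 0.74 and P(E|¬H) = 0.17.
P(E) = 0.74·0.07 + 0.17·0.93 = 0.051800 + 0.15810 = 0.20990.
By Bayes' theorem, P(H|E) = 0.051800 / 0.20990 = 0.2468.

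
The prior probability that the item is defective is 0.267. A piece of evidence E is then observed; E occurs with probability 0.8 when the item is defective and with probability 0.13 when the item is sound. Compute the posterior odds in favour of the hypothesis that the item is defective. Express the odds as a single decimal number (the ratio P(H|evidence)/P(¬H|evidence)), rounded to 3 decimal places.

Posterior odds ≈ 2.242

Prior odds = 0.267/(1−0.267) = 0.36426.
Likelihood ratio for E = 0.8/0.13 = 6.1538.
Posterior odds = prior odds × LR = 2.2416.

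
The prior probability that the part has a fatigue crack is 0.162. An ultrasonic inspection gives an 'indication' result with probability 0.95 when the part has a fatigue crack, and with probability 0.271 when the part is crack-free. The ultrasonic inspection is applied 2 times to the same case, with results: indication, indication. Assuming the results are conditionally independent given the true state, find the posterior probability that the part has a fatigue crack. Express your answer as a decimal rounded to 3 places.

Let H be the event that the part has a fatigue crack; start with P(H) = 0.162. P('indication'|H) = 0.95, P('indication'|¬H) = 0.271.
Update on result 1 ('indication'): P(H) ← 0.95·0.1620 / (0.95·0.1620 + 0.271·0.8380) = 0.15390/0.38100 = 0.4039.
Update on result 2 ('indication'): P(H) ← 0.95·0.4039 / (0.95·0.4039 + 0.271·0.5961) = 0.38374/0.54527 = 0.7038.

Posterior P(H) ≈ 0.704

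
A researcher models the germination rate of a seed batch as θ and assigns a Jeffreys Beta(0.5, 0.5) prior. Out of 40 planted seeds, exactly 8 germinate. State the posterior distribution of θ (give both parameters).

Posterior: Beta(8.5, 32.5)

The binomial likelihood is conjugate to the Beta prior: with 8 successes and 32 failures, the posterior is Beta(0.5+8, 0.5+32) = Beta(8.5, 32.5).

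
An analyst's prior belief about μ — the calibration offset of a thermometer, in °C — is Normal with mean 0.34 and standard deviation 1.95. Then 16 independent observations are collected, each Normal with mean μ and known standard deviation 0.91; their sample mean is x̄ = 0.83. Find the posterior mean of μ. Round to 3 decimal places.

With known σ, the Normal prior is conjugate. Weight on the data is w = (n/σ²)/(n/σ² + 1/τ₀²) = 19.3213/(19.3213+0.262985) = 0.98657.
Posterior mean = w·x̄ + (1−w)·μ₀ = 0.98657·0.83 + 0.013428·0.34 = 0.823.

Posterior mean ≈ 0.823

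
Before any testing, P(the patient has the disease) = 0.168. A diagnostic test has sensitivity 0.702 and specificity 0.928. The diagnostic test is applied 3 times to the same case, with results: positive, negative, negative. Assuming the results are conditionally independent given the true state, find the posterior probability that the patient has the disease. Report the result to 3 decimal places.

Posterior P(H) ≈ 0.169

With H the event that the patient has the disease, the joint likelihood of the observed sequence is P(data|H) = 0.702·0.298·0.298 = 0.062340 and P(data|¬H) = 0.072·0.928·0.928 = 0.062005.
Bayes: P(H|data) = 0.168·0.062340 / (0.168·0.062340 + 0.832·0.062005) = 0.010473/0.062062 = 0.1688.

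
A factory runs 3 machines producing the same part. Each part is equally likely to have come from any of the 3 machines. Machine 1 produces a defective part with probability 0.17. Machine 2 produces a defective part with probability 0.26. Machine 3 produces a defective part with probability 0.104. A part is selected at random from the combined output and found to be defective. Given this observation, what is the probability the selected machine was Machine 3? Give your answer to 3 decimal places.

P(defective|M1) = 0.17; P(defective|M2) = 0.26; P(defective|M3) = 0.104.
Prior × likelihood for each source: 0.333333·0.17=0.05667, 0.333333·0.26=0.08667, 0.333333·0.104=0.03467. Summing gives P(defective) = 0.17800.
P(Machine 3 | defective) = 0.03467 / 0.17800 = 0.195.

Posterior probability ≈ 0.195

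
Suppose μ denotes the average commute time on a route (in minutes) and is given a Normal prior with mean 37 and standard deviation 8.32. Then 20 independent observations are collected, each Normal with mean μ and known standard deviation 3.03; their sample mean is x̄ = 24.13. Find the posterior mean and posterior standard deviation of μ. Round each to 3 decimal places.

Posterior mean ≈ 24.215; posterior SD ≈ 0.675

With known σ, the Normal prior is conjugate. Weight on the data is w = (n/σ²)/(n/σ² + 1/τ₀²) = 2.17844/(2.17844+0.0144462) = 0.99341.
Posterior mean = w·x̄ + (1−w)·μ₀ = 0.99341·24.13 + 0.0065878·37 = 24.215. Posterior variance = 1/(2.17844+0.0144462) = 0.456021, so SD = 0.675.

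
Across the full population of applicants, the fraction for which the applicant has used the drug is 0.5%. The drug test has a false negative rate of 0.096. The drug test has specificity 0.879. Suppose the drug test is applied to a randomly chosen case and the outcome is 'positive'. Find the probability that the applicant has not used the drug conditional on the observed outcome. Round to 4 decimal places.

P(¬H | E) ≈ 0.9638

Write H for 'the applicant has used the drug'. Prior odds H:¬H = 0.005/0.995 = 0.0050251. For the 'positive' outcome, the likelihood ratio is 0.904/0.121 = 7.4711.
Posterior odds = 0.0050251 × 7.4711 = 0.037543, so P(H|E) = 0.037543/(1+0.037543) = 0.0362. Then P(¬H|E) = 1 − 0.0362 = 0.9638.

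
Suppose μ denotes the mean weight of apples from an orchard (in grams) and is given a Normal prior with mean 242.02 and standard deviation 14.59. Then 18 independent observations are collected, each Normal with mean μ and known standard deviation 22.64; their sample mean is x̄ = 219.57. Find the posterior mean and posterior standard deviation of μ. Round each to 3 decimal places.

Prior precision 1/τ₀² = 1/14.59² = 0.00469774; data precision n/σ² = 18/22.64² = 0.0351172.
Posterior precision = 0.00469774 + 0.0351172 = 0.0398149, giving posterior SD = 1/√0.0398149 = 5.012.
Posterior mean = (0.00469774·242.02 + 0.0351172·219.57) / 0.0398149 = 222.219.

Posterior mean ≈ 222.219; posterior SD ≈ 5.012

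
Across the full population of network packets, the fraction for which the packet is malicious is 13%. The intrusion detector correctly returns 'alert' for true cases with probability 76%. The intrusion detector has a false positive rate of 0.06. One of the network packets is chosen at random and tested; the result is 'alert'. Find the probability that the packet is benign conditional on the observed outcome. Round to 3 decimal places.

P(¬H | E) ≈ 0.346

Let H be the event that the packet is malicious. P(H) = 0.13, so P(¬H) = 0.87. With E the 'alert' result, P(E|H) = 0.76 and P(E|¬H) = 0.06.
P(E) = 0.76·0.13 + 0.06·0.87 = 0.098800 + 0.052200 = 0.15100.
By Bayes' theorem, P(H|E) = 0.098800 / 0.15100 = 0.654. Hence P(¬H|E) = 1 − 0.654 = 0.346.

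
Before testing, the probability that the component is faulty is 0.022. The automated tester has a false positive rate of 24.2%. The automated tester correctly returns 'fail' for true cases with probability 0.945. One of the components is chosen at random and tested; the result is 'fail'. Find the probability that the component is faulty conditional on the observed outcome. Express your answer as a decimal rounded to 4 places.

P(H | E) ≈ 0.0807

Write H for 'the component is faulty'. Prior odds H:¬H = 0.022/0.978 = 0.022495. For the 'fail' outcome, the likelihood ratio is 0.945/0.242 = 3.9050.
Posterior odds = 0.022495 × 3.9050 = 0.087842, so P(H|E) = 0.087842/(1+0.087842) = 0.0807.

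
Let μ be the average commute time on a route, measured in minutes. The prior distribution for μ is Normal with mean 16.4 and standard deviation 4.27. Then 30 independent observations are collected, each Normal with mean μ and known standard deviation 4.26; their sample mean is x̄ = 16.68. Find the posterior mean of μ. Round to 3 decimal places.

Posterior mean ≈ 16.671

Prior precision 1/τ₀² = 1/4.27² = 0.0548459; data precision n/σ² = 30/4.26² = 1.65311.
Posterior precision = 0.0548459 + 1.65311 = 1.70796.
Posterior mean = (0.0548459·16.4 + 1.65311·16.68) / 1.70796 = 16.671.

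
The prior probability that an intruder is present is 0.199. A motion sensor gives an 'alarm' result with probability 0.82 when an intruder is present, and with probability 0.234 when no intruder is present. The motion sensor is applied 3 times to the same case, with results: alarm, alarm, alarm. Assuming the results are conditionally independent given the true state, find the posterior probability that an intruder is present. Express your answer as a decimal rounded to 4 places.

Posterior P(H) ≈ 0.9145

Let H be the event that an intruder is present; start with P(H) = 0.199. P('alarm'|H) = 0.82, P('alarm'|¬H) = 0.234.
Update on result 1 ('alarm'): P(H) ← 0.82·0.1990 / (0.82·0.1990 + 0.234·0.8010) = 0.16318/0.35061 = 0.4654.
Update on result 2 ('alarm'): P(H) ← 0.82·0.4654 / (0.82·0.4654 + 0.234·0.5346) = 0.38164/0.50673 = 0.7531.
Update on result 3 ('alarm'): P(H) ← 0.82·0.7531 / (0.82·0.7531 + 0.234·0.2469) = 0.61757/0.67534 = 0.9145.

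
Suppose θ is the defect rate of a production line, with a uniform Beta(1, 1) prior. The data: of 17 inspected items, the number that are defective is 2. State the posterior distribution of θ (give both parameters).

Observing 2 successes and 15 failures updates Beta(1, 1) by adding the success and failure counts to the two shape parameters: α = 1+2 = 3, β = 1+15 = 16.

Posterior: Beta(3, 16)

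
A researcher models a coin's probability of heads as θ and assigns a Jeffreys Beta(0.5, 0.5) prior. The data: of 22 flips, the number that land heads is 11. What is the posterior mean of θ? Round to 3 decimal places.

The binomial likelihood is conjugate to the Beta prior: with 11 successes and 11 failures, the posterior is Beta(0.5+11, 0.5+11) = Beta(11.5, 11.5).
E[θ | data] = 11.5/(11.5+11.5) = 0.500.

Posterior mean ≈ 0.500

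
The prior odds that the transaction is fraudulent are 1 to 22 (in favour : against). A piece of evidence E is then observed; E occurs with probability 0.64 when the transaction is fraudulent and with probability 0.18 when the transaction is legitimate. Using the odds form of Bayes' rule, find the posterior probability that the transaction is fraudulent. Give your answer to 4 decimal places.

Posterior probability ≈ 0.1391

Prior odds = 1/22 = 0.045455.
Likelihood ratio for E = 0.64/0.18 = 3.5556.
Posterior odds = prior odds × LR = 0.16162.
Posterior probability = odds/(1+odds) = 0.16162/1.1616 = 0.1391.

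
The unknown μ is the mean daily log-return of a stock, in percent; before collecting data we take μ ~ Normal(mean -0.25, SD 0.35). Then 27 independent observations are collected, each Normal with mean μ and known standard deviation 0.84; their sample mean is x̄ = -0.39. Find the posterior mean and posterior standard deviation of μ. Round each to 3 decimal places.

With known σ, the Normal prior is conjugate. Weight on the data is w = (n/σ²)/(n/σ² + 1/τ₀²) = 38.2653/(38.2653+8.16327) = 0.82418.
Posterior mean = w·x̄ + (1−w)·μ₀ = 0.82418·-0.39 + 0.17582·-0.25 = -0.365. Posterior variance = 1/(38.2653+8.16327) = 0.0215385, so SD = 0.147.

Posterior mean ≈ -0.365; posterior SD ≈ 0.147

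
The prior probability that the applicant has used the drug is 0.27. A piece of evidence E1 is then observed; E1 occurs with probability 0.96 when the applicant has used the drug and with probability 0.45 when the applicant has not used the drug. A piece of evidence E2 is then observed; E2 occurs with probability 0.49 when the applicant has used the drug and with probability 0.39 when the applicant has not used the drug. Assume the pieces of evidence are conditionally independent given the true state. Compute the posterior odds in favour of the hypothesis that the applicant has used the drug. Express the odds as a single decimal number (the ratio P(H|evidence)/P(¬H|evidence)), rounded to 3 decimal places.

Prior odds = 0.27/(1−0.27) = 0.36986.
Likelihood ratio for E1 = 0.96/0.45 = 2.1333.
Likelihood ratio for E2 = 0.49/0.39 = 1.2564.
Posterior odds = prior odds × LR₁ × LR₂ = 0.99136.

Posterior odds ≈ 0.991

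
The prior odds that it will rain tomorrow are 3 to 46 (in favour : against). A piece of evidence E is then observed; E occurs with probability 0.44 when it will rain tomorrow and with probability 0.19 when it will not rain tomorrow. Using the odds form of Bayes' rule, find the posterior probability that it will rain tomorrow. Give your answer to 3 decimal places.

Posterior probability ≈ 0.131

Prior odds = 3/46 = 0.065217. In log-odds, ln(0.065217) = -2.7300.
Add log likelihood ratio: ln(2.3158) = 0.83975.
Posterior log-odds = -1.8903, so posterior odds = exp(-1.8903) = 0.15103. Converting, P(H|E) = 0.15103/1.1510 = 0.131.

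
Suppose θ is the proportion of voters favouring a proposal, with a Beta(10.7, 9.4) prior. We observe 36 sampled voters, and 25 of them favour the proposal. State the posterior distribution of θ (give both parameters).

Posterior: Beta(35.7, 20.4)

The binomial likelihood is conjugate to the Beta prior: with 25 successes and 11 failures, the posterior is Beta(10.7+25, 9.4+11) = Beta(35.7, 20.4).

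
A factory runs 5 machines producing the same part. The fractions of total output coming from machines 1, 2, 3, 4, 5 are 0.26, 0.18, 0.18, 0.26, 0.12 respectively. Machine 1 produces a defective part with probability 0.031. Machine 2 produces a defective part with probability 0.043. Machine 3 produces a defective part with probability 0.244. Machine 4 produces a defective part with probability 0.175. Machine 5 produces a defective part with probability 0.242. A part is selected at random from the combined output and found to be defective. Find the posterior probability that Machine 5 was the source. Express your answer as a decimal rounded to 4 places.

Posterior probability ≈ 0.2163

P(defective|M1) = 0.031; P(defective|M2) = 0.043; P(defective|M3) = 0.244; P(defective|M4) = 0.175; P(defective|M5) = 0.242.
Prior × likelihood for each source: 0.26·0.031=0.008060, 0.18·0.043=0.007740, 0.18·0.244=0.04392, 0.26·0.175=0.04550, 0.12·0.242=0.02904. Summing gives P(defective) = 0.13426.
P(Machine 5 | defective) = 0.02904 / 0.13426 = 0.2163.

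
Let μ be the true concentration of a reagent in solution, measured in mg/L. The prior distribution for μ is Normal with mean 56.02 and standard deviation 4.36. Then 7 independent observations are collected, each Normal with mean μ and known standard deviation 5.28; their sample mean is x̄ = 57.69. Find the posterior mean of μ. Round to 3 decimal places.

Posterior mean ≈ 57.401

Prior precision 1/τ₀² = 1/4.36² = 0.0526050; data precision n/σ² = 7/5.28² = 0.251090.
Posterior precision = 0.0526050 + 0.251090 = 0.303695.
Posterior mean = (0.0526050·56.02 + 0.251090·57.69) / 0.303695 = 57.401.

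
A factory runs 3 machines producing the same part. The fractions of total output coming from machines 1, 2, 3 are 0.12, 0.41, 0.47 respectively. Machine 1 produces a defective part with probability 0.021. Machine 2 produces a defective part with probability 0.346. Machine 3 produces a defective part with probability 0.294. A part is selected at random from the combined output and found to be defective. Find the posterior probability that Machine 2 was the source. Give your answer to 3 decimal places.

P(defective|M1) = 0.021; P(defective|M2) = 0.346; P(defective|M3) = 0.294.
Prior × likelihood for each source: 0.12·0.021=0.002520, 0.41·0.346=0.1419, 0.47·0.294=0.1382. Summing gives P(defective) = 0.28256.
P(Machine 2 | defective) = 0.1419 / 0.28256 = 0.502.

Posterior probability ≈ 0.502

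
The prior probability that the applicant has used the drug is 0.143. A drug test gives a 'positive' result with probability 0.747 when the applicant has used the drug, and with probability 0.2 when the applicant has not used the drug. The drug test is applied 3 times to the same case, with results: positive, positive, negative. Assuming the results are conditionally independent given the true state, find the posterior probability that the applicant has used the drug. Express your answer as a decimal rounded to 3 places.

Posterior P(H) ≈ 0.424

Let H be the event that the applicant has used the drug; start with P(H) = 0.143. P('positive'|H) = 0.747, P('positive'|¬H) = 0.2.
Update on result 1 ('positive'): P(H) ← 0.747·0.1430 / (0.747·0.1430 + 0.2·0.8570) = 0.10682/0.27822 = 0.3839.
Update on result 2 ('positive'): P(H) ← 0.747·0.3839 / (0.747·0.3839 + 0.2·0.6161) = 0.28681/0.41002 = 0.6995.
Update on result 3 ('negative'): P(H) ← 0.253·0.6995 / (0.253·0.6995 + 0.8·0.3005) = 0.17697/0.41738 = 0.4240.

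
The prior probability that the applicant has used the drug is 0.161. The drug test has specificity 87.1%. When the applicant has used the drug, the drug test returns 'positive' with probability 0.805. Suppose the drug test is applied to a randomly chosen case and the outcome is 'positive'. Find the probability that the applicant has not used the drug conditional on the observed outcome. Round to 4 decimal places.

P(¬H | E) ≈ 0.4551

Write H for 'the applicant has used the drug'. Prior odds H:¬H = 0.161/0.839 = 0.19190. For the 'positive' outcome, the likelihood ratio is 0.805/0.129 = 6.2403.
Posterior odds = 0.19190 × 6.2403 = 1.1975, so P(H|E) = 1.1975/(1+1.1975) = 0.5449. Then P(¬H|E) = 1 − 0.5449 = 0.4551.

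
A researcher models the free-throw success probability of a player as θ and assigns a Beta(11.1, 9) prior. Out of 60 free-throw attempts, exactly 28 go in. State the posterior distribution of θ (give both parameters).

Posterior: Beta(39.1, 41)

The binomial likelihood is conjugate to the Beta prior: with 28 successes and 32 failures, the posterior is Beta(11.1+28, 9+32) = Beta(39.1, 41).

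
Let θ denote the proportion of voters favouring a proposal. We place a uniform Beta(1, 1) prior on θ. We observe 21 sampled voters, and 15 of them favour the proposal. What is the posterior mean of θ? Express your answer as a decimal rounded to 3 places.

Posterior mean ≈ 0.696

The binomial likelihood is conjugate to the Beta prior: with 15 successes and 6 failures, the posterior is Beta(1+15, 1+6) = Beta(16, 7).
Posterior mean = α/(α+β) = 16/23 = 0.696.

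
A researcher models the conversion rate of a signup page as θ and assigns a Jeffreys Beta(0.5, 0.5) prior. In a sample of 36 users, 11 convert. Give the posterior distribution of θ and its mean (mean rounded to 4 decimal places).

Posterior: Beta(11.5, 25.5); mean ≈ 0.3108

The binomial likelihood is conjugate to the Beta prior: with 11 successes and 25 failures, the posterior is Beta(0.5+11, 0.5+25) = Beta(11.5, 25.5).
Posterior mean = α/(α+β) = 11.5/37 = 0.3108.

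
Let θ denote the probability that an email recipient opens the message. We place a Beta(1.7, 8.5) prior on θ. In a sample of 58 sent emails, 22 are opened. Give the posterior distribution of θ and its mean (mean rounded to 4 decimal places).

Posterior: Beta(23.7, 44.5); mean ≈ 0.3475

Observing 22 successes and 36 failures updates Beta(1.7, 8.5) by adding the success and failure counts to the two shape parameters: α = 1.7+22 = 23.7, β = 8.5+36 = 44.5.
E[θ | data] = 23.7/(23.7+44.5) = 0.3475.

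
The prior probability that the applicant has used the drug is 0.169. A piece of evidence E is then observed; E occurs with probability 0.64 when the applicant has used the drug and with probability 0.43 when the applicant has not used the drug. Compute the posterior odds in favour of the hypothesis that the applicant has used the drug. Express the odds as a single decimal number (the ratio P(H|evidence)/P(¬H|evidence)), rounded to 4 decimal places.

Posterior odds ≈ 0.3027

Prior odds = 0.169/(1−0.169) = 0.20337. In log-odds, ln(0.20337) = -1.5927.
Add log likelihood ratio: ln(1.4884) = 0.39768.
Posterior log-odds = -1.1950, so posterior odds = exp(-1.1950) = 0.30269.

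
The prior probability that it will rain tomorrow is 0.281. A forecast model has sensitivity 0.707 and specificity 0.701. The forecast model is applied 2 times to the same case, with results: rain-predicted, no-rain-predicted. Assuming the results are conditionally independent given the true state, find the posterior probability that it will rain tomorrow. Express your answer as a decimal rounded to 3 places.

With H the event that it will rain tomorrow, the joint likelihood of the observed sequence is P(data|H) = 0.707·0.293 = 0.20715 and P(data|¬H) = 0.299·0.701 = 0.20960.
Bayes: P(H|data) = 0.281·0.20715 / (0.281·0.20715 + 0.719·0.20960) = 0.058209/0.20891 = 0.2786.

Posterior P(H) ≈ 0.279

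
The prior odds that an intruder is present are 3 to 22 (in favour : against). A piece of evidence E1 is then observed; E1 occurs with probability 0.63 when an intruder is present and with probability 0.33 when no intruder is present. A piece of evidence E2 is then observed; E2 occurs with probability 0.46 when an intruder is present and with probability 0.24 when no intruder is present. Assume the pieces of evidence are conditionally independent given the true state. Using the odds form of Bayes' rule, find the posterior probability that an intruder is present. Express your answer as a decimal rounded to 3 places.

Posterior probability ≈ 0.333

Prior odds = 3/22 = 0.13636. In log-odds, ln(0.13636) = -1.9924.
Add log likelihood ratios: ln(1.9091) + ln(1.9167) = 1.2972.
Posterior log-odds = -0.69522, so posterior odds = exp(-0.69522) = 0.49897. Converting, P(H|E) = 0.49897/1.4990 = 0.333.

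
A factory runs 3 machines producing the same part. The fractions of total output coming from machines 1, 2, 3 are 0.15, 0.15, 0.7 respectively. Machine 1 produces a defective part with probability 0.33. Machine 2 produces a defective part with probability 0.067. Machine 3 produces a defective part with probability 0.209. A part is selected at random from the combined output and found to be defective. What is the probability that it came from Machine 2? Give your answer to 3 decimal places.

Posterior probability ≈ 0.049

P(defective|M1) = 0.33; P(defective|M2) = 0.067; P(defective|M3) = 0.209.
Prior × likelihood for each source: 0.15·0.33=0.04950, 0.15·0.067=0.01005, 0.7·0.209=0.1463. Summing gives P(defective) = 0.20585.
P(Machine 2 | defective) = 0.01005 / 0.20585 = 0.049.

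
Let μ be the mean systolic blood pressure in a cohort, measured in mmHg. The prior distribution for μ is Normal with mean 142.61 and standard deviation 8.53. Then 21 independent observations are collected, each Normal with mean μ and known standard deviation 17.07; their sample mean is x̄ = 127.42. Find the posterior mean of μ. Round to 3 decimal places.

Posterior mean ≈ 129.853

With known σ, the Normal prior is conjugate. Weight on the data is w = (n/σ²)/(n/σ² + 1/τ₀²) = 0.0720696/(0.0720696+0.0137436) = 0.83984.
Posterior mean = w·x̄ + (1−w)·μ₀ = 0.83984·127.42 + 0.16016·142.61 = 129.853.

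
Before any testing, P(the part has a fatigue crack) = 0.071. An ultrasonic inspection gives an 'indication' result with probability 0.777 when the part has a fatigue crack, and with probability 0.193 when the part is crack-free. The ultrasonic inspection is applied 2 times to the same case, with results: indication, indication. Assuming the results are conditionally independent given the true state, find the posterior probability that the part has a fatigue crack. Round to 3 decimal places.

Let H be the event that the part has a fatigue crack; start with P(H) = 0.071. P('indication'|H) = 0.777, P('indication'|¬H) = 0.193.
Update on result 1 ('indication'): P(H) ← 0.777·0.0710 / (0.777·0.0710 + 0.193·0.9290) = 0.055167/0.23446 = 0.2353.
Update on result 2 ('indication'): P(H) ← 0.777·0.2353 / (0.777·0.2353 + 0.193·0.7647) = 0.18282/0.33041 = 0.5533.

Posterior P(H) ≈ 0.553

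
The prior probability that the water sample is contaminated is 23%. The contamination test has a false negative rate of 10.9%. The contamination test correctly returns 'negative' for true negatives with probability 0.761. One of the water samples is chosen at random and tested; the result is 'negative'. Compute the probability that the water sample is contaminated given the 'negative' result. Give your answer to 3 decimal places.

P(H | E) ≈ 0.041

Let H be the event that the water sample is contaminated. P(H) = 0.23, so P(¬H) = 0.77. With E the 'negative' result, P(E|H) = 0.109 and P(E|¬H) = 0.761.
P(E) = 0.109·0.23 + 0.761·0.77 = 0.025070 + 0.58597 = 0.61104.
By Bayes' theorem, P(H|E) = 0.025070 / 0.61104 = 0.041.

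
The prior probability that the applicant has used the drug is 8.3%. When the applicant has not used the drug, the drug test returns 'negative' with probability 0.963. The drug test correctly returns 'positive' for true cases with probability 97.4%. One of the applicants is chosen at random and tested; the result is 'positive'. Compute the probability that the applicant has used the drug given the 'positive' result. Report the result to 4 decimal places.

P(H | E) ≈ 0.7044

Let H be the event that the applicant has used the drug. P(H) = 0.083, so P(¬H) = 0.917. With E the 'positive' result, P(E|H) = 0.974 and P(E|¬H) = 0.037.
P(E) = 0.974·0.083 + 0.037·0.917 = 0.080842 + 0.033929 = 0.11477.
By Bayes' theorem, P(H|E) = 0.080842 / 0.11477 = 0.7044.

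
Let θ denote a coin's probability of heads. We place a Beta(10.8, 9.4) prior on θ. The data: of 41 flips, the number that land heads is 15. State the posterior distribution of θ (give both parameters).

Observing 15 successes and 26 failures updates Beta(10.8, 9.4) by adding the success and failure counts to the two shape parameters: α = 10.8+15 = 25.8, β = 9.4+26 = 35.4.

Posterior: Beta(25.8, 35.4)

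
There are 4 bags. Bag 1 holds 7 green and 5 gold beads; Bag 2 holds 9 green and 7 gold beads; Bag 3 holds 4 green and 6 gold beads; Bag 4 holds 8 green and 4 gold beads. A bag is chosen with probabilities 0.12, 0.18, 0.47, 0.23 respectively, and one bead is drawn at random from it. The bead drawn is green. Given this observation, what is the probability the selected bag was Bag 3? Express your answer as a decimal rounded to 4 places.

Posterior probability ≈ 0.3668

Tabulate prior·likelihood by source: [1] prior 0.12, lik 0.5833, product 0.07000; [2] prior 0.18, lik 0.5625, product 0.1012; [3] prior 0.47, lik 0.4, product 0.1880; [4] prior 0.23, lik 0.6667, product 0.1533.
Normalizing constant = 0.51258; the posterior for Bag 3 is its product over the sum, 0.1880/0.51258 = 0.3668.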